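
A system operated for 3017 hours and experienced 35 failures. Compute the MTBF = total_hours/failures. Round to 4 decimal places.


total_hours = 3017
failures = 35
MTBF = 3017 / 35
MTBF = 86.2

86.2


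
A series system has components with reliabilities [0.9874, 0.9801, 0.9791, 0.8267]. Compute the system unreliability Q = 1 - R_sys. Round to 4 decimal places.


Components: [0.9874, 0.9801, 0.9791, 0.8267]
After component 1: product = 0.9874
After component 2: product = 0.9678
After component 3: product = 0.9475
After component 4: product = 0.7833
R_sys = 0.7833
Q = 1 - 0.7833 = 0.2167

0.2167


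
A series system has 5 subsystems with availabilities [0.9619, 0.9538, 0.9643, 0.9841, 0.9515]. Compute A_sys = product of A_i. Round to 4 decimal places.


Subsystems: [0.9619, 0.9538, 0.9643, 0.9841, 0.9515]
After subsystem 1 (A=0.9619): product = 0.9619
After subsystem 2 (A=0.9538): product = 0.9175
After subsystem 3 (A=0.9643): product = 0.8847
After subsystem 4 (A=0.9841): product = 0.8706
After subsystem 5 (A=0.9515): product = 0.8284
A_sys = 0.8284

0.8284


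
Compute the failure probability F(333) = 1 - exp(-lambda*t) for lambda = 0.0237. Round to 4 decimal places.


lambda = 0.0237, t = 333
lambda * t = 7.8921
exp(-7.8921) = 0.0004
F(t) = 1 - 0.0004
F(t) = 0.9996

0.9996


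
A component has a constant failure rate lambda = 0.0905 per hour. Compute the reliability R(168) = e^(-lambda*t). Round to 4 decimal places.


lambda = 0.0905
t = 168
lambda * t = 15.204
R(t) = e^(-15.204)
R(t) = 0.0

0.0


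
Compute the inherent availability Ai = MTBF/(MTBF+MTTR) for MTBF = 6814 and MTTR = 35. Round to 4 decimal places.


MTBF = 6814
MTTR = 35
MTBF + MTTR = 6849
Ai = 6814 / 6849
Ai = 0.9949

0.9949


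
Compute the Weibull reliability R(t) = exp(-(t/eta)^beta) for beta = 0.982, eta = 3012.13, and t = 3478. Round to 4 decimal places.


beta = 0.982, eta = 3012.13, t = 3478
t/eta = 3478 / 3012.13 = 1.1547
(t/eta)^beta = 1.1547^0.982 = 1.1517
R(t) = exp(-1.1517)
R(t) = 0.3161

0.3161


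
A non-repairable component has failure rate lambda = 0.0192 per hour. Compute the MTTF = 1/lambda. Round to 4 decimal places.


lambda = 0.0192
MTTF = 1 / 0.0192
MTTF = 52.0833

52.0833


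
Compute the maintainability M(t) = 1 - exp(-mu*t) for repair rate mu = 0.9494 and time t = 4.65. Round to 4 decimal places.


mu = 0.9494, t = 4.65
mu * t = 0.9494 * 4.65 = 4.4147
exp(-4.4147) = 0.0121
M(t) = 1 - 0.0121
M(t) = 0.9879

0.9879


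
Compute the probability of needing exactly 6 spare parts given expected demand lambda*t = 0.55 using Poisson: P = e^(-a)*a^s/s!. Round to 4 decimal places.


a = 0.55, s = 6
e^(-a) = e^(-0.55) = 0.5769
a^s = 0.55^6 = 0.0277
s! = 720
P = 0.5769 * 0.0277 / 720
P = 0.0

0.0


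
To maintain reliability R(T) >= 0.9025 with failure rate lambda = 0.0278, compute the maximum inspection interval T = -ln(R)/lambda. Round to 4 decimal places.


R_target = 0.9025
lambda = 0.0278
-ln(0.9025) = 0.1026
T = 0.1026 / 0.0278
T = 3.6902

3.6902


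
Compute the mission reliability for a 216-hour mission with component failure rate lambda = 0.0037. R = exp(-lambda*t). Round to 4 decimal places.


lambda = 0.0037
mission_time = 216
lambda * t = 0.0037 * 216 = 0.7992
R = exp(-0.7992)
R = 0.4497

0.4497


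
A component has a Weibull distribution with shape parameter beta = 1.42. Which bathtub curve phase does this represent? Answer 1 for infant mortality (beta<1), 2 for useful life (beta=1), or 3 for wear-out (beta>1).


beta = 1.42
Compare beta to 1:
beta < 1 => infant mortality (phase 1)
beta = 1 => useful life (phase 2)
beta > 1 => wear-out (phase 3)
Since beta = 1.42, this is wear-out (increasing failure rate)
Phase = 3

3


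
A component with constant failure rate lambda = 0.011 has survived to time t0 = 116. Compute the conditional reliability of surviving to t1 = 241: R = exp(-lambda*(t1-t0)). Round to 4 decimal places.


lambda = 0.011
t0 = 116, t1 = 241
t1 - t0 = 125
lambda * (t1-t0) = 0.011 * 125 = 1.375
R = exp(-1.375)
R = 0.2528

0.2528


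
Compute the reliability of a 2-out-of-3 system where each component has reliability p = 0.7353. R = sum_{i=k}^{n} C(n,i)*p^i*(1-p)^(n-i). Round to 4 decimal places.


k = 2, n = 3, p = 0.7353
i=2: C(3,2)=3 * 0.7353^2 * 0.2647^1 = 0.4293
i=3: C(3,3)=1 * 0.7353^3 * 0.2647^0 = 0.3976
R = sum of terms = 0.8269

0.8269


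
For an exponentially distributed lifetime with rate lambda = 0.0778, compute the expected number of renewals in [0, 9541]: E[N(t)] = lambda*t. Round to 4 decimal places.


lambda = 0.0778
t = 9541
E[N(t)] = lambda * t
E[N(t)] = 0.0778 * 9541
E[N(t)] = 742.2898

742.2898


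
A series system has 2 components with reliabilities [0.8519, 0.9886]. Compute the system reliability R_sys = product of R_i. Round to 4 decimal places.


Components: [0.8519, 0.9886]
After component 1 (R=0.8519): product = 0.8519
After component 2 (R=0.9886): product = 0.8422
R_sys = 0.8422

0.8422


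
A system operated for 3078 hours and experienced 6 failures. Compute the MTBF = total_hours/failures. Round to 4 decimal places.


total_hours = 3078
failures = 6
MTBF = 3078 / 6
MTBF = 513.0

513.0


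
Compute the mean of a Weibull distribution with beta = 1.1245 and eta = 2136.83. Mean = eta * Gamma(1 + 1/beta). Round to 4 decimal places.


beta = 1.1245, eta = 2136.83
1/beta = 0.8893
1 + 1/beta = 1.8893
Gamma(1.8893) = 0.9581
Mean = 2136.83 * 0.9581
Mean = 2047.382

2047.382


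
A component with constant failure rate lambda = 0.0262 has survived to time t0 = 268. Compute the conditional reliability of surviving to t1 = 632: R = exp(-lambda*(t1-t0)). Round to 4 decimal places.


lambda = 0.0262
t0 = 268, t1 = 632
t1 - t0 = 364
lambda * (t1-t0) = 0.0262 * 364 = 9.5368
R = exp(-9.5368)
R = 0.0001

0.0001


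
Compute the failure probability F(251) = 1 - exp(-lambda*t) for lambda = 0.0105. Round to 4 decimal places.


lambda = 0.0105, t = 251
lambda * t = 2.6355
exp(-2.6355) = 0.0717
F(t) = 1 - 0.0717
F(t) = 0.9283

0.9283


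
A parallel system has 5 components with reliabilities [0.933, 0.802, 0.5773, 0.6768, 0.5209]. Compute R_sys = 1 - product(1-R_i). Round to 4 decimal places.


Components: [0.933, 0.802, 0.5773, 0.6768, 0.5209]
(1 - 0.933) = 0.067, running product = 0.067
(1 - 0.802) = 0.198, running product = 0.0133
(1 - 0.5773) = 0.4227, running product = 0.0056
(1 - 0.6768) = 0.3232, running product = 0.0018
(1 - 0.5209) = 0.4791, running product = 0.0009
Product of (1-R_i) = 0.0009
R_sys = 1 - 0.0009 = 0.9991

0.9991


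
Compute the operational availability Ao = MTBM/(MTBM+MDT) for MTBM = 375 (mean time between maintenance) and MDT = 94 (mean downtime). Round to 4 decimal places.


MTBM = 375
MDT = 94
MTBM + MDT = 469
Ao = 375 / 469
Ao = 0.7996

0.7996


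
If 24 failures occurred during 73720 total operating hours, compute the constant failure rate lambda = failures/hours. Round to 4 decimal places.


failures = 24
total_hours = 73720
lambda = 24 / 73720
lambda = 0.0003

0.0003


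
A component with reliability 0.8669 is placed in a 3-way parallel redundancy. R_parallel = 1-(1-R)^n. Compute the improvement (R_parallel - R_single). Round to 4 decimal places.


R_single = 0.8669, n = 3
1 - R_single = 0.1331
(1 - R_single)^n = 0.1331^3 = 0.0024
R_parallel = 1 - 0.0024 = 0.9976
Improvement = 0.9976 - 0.8669
Improvement = 0.1307

0.1307


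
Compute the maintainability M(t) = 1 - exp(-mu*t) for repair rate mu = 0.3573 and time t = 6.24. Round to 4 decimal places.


mu = 0.3573, t = 6.24
mu * t = 0.3573 * 6.24 = 2.2296
exp(-2.2296) = 0.1076
M(t) = 1 - 0.1076
M(t) = 0.8924

0.8924


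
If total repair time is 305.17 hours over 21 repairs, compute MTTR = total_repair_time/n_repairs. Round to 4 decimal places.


total_repair_time = 305.17
n_repairs = 21
MTTR = 305.17 / 21
MTTR = 14.5319

14.5319


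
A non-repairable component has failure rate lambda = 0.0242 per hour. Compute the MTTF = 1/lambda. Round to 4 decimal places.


lambda = 0.0242
MTTF = 1 / 0.0242
MTTF = 41.3223

41.3223


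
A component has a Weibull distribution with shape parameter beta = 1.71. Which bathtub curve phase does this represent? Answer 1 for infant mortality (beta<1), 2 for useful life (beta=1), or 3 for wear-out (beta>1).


beta = 1.71
Compare beta to 1:
beta < 1 => infant mortality (phase 1)
beta = 1 => useful life (phase 2)
beta > 1 => wear-out (phase 3)
Since beta = 1.71, this is wear-out (increasing failure rate)
Phase = 3

3


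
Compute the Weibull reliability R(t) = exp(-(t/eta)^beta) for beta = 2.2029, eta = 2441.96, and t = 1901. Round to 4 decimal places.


beta = 2.2029, eta = 2441.96, t = 1901
t/eta = 1901 / 2441.96 = 0.7785
(t/eta)^beta = 0.7785^2.2029 = 0.576
R(t) = exp(-0.576)
R(t) = 0.5621

0.5621


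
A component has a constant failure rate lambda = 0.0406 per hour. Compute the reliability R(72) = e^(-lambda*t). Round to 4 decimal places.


lambda = 0.0406
t = 72
lambda * t = 2.9232
R(t) = e^(-2.9232)
R(t) = 0.0538

0.0538


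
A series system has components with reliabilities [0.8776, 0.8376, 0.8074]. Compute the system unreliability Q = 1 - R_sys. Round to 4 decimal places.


Components: [0.8776, 0.8376, 0.8074]
After component 1: product = 0.8776
After component 2: product = 0.7351
After component 3: product = 0.5935
R_sys = 0.5935
Q = 1 - 0.5935 = 0.4065

0.4065


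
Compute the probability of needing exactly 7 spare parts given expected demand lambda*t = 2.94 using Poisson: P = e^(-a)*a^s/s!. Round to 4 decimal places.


a = 2.94, s = 7
e^(-a) = e^(-2.94) = 0.0529
a^s = 2.94^7 = 1898.5905
s! = 5040
P = 0.0529 * 1898.5905 / 5040
P = 0.0199

0.0199


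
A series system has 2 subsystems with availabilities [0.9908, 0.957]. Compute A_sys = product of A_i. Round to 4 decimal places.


Subsystems: [0.9908, 0.957]
After subsystem 1 (A=0.9908): product = 0.9908
After subsystem 2 (A=0.957): product = 0.9482
A_sys = 0.9482

0.9482


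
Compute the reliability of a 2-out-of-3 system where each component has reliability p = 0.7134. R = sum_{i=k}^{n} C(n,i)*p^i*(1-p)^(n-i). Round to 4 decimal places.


k = 2, n = 3, p = 0.7134
i=2: C(3,2)=3 * 0.7134^2 * 0.2866^1 = 0.4376
i=3: C(3,3)=1 * 0.7134^3 * 0.2866^0 = 0.3631
R = sum of terms = 0.8007

0.8007


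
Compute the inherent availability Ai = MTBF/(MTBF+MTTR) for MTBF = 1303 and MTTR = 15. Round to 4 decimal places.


MTBF = 1303
MTTR = 15
MTBF + MTTR = 1318
Ai = 1303 / 1318
Ai = 0.9886

0.9886


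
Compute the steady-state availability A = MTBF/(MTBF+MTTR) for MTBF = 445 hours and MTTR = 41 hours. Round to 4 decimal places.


MTBF = 445
MTTR = 41
MTBF + MTTR = 486
A = 445 / 486
A = 0.9156

0.9156


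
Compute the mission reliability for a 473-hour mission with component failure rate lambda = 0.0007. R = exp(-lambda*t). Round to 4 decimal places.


lambda = 0.0007
mission_time = 473
lambda * t = 0.0007 * 473 = 0.3311
R = exp(-0.3311)
R = 0.7181

0.7181


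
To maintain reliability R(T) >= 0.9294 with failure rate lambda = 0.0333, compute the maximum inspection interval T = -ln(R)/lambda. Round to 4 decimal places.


R_target = 0.9294
lambda = 0.0333
-ln(0.9294) = 0.0732
T = 0.0732 / 0.0333
T = 2.1987

2.1987


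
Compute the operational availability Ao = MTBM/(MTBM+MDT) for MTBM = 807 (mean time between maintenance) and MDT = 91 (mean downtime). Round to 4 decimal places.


MTBM = 807
MDT = 91
MTBM + MDT = 898
Ao = 807 / 898
Ao = 0.8987

0.8987


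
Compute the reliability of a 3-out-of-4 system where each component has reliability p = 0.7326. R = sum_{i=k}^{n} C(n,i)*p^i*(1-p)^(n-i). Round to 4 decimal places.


k = 3, n = 4, p = 0.7326
i=3: C(4,3)=4 * 0.7326^3 * 0.2674^1 = 0.4206
i=4: C(4,4)=1 * 0.7326^4 * 0.2674^0 = 0.288
R = sum of terms = 0.7086

0.7086


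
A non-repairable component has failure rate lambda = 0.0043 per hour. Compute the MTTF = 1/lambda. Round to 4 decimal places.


lambda = 0.0043
MTTF = 1 / 0.0043
MTTF = 232.5581

232.5581


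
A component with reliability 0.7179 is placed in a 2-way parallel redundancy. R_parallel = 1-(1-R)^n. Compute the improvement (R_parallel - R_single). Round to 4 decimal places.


R_single = 0.7179, n = 2
1 - R_single = 0.2821
(1 - R_single)^n = 0.2821^2 = 0.0796
R_parallel = 1 - 0.0796 = 0.9204
Improvement = 0.9204 - 0.7179
Improvement = 0.2025

0.2025


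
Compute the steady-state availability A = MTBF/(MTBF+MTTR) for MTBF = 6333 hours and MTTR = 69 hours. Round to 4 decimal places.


MTBF = 6333
MTTR = 69
MTBF + MTTR = 6402
A = 6333 / 6402
A = 0.9892

0.9892


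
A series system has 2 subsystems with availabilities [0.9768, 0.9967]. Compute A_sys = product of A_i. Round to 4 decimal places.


Subsystems: [0.9768, 0.9967]
After subsystem 1 (A=0.9768): product = 0.9768
After subsystem 2 (A=0.9967): product = 0.9736
A_sys = 0.9736

0.9736


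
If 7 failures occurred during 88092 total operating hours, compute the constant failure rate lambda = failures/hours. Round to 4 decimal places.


failures = 7
total_hours = 88092
lambda = 7 / 88092
lambda = 0.0001

0.0001


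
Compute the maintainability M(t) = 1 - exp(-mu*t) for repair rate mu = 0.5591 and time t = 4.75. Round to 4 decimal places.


mu = 0.5591, t = 4.75
mu * t = 0.5591 * 4.75 = 2.6557
exp(-2.6557) = 0.0702
M(t) = 1 - 0.0702
M(t) = 0.9298

0.9298


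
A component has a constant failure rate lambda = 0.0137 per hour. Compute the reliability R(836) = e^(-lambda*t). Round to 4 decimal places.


lambda = 0.0137
t = 836
lambda * t = 11.4532
R(t) = e^(-11.4532)
R(t) = 0.0

0.0


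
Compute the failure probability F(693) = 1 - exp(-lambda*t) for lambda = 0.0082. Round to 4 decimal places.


lambda = 0.0082, t = 693
lambda * t = 5.6826
exp(-5.6826) = 0.0034
F(t) = 1 - 0.0034
F(t) = 0.9966

0.9966


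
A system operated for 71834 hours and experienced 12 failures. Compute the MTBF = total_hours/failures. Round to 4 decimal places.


total_hours = 71834
failures = 12
MTBF = 71834 / 12
MTBF = 5986.1667

5986.1667


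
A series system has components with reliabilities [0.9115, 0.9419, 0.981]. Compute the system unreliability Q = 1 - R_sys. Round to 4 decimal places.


Components: [0.9115, 0.9419, 0.981]
After component 1: product = 0.9115
After component 2: product = 0.8585
After component 3: product = 0.8422
R_sys = 0.8422
Q = 1 - 0.8422 = 0.1578

0.1578


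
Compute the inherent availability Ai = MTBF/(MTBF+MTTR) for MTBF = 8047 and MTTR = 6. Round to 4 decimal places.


MTBF = 8047
MTTR = 6
MTBF + MTTR = 8053
Ai = 8047 / 8053
Ai = 0.9993

0.9993


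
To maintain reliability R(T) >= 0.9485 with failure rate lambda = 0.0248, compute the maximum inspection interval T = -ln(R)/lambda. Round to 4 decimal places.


R_target = 0.9485
lambda = 0.0248
-ln(0.9485) = 0.0529
T = 0.0529 / 0.0248
T = 2.132

2.132


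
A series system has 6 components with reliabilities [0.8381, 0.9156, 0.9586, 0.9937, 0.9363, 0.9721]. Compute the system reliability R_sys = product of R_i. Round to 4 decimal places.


Components: [0.8381, 0.9156, 0.9586, 0.9937, 0.9363, 0.9721]
After component 1 (R=0.8381): product = 0.8381
After component 2 (R=0.9156): product = 0.7674
After component 3 (R=0.9586): product = 0.7356
After component 4 (R=0.9937): product = 0.731
After component 5 (R=0.9363): product = 0.6844
After component 6 (R=0.9721): product = 0.6653
R_sys = 0.6653

0.6653


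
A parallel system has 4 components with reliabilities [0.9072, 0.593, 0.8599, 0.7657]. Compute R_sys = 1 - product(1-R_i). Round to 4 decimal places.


Components: [0.9072, 0.593, 0.8599, 0.7657]
(1 - 0.9072) = 0.0928, running product = 0.0928
(1 - 0.593) = 0.407, running product = 0.0378
(1 - 0.8599) = 0.1401, running product = 0.0053
(1 - 0.7657) = 0.2343, running product = 0.0012
Product of (1-R_i) = 0.0012
R_sys = 1 - 0.0012 = 0.9988

0.9988


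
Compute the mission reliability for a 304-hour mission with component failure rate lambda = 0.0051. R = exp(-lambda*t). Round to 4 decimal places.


lambda = 0.0051
mission_time = 304
lambda * t = 0.0051 * 304 = 1.5504
R = exp(-1.5504)
R = 0.2122

0.2122


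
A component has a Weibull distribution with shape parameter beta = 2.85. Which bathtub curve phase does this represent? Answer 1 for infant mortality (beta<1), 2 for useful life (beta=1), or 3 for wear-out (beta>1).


beta = 2.85
Compare beta to 1:
beta < 1 => infant mortality (phase 1)
beta = 1 => useful life (phase 2)
beta > 1 => wear-out (phase 3)
Since beta = 2.85, this is wear-out (increasing failure rate)
Phase = 3

3


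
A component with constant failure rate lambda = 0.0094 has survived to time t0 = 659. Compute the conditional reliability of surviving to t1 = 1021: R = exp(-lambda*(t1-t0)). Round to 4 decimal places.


lambda = 0.0094
t0 = 659, t1 = 1021
t1 - t0 = 362
lambda * (t1-t0) = 0.0094 * 362 = 3.4028
R = exp(-3.4028)
R = 0.0333

0.0333


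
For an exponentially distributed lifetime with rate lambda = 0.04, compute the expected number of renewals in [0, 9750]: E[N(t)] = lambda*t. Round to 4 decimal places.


lambda = 0.04
t = 9750
E[N(t)] = lambda * t
E[N(t)] = 0.04 * 9750
E[N(t)] = 390.0

390.0


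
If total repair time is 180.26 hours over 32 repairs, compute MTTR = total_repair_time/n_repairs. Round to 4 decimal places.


total_repair_time = 180.26
n_repairs = 32
MTTR = 180.26 / 32
MTTR = 5.6331

5.6331


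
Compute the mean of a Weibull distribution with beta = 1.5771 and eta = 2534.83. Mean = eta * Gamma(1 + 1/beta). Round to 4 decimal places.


beta = 1.5771, eta = 2534.83
1/beta = 0.6341
1 + 1/beta = 1.6341
Gamma(1.6341) = 0.8978
Mean = 2534.83 * 0.8978
Mean = 2275.7819

2275.7819


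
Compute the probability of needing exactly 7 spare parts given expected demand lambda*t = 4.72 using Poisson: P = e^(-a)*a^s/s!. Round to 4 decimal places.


a = 4.72, s = 7
e^(-a) = e^(-4.72) = 0.0089
a^s = 4.72^7 = 52190.8044
s! = 5040
P = 0.0089 * 52190.8044 / 5040
P = 0.0923

0.0923


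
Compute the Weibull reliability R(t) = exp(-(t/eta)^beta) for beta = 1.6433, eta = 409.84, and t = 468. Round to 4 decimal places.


beta = 1.6433, eta = 409.84, t = 468
t/eta = 468 / 409.84 = 1.1419
(t/eta)^beta = 1.1419^1.6433 = 1.2437
R(t) = exp(-1.2437)
R(t) = 0.2883

0.2883


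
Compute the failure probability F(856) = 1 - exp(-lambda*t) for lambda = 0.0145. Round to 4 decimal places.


lambda = 0.0145, t = 856
lambda * t = 12.412
exp(-12.412) = 0.0
F(t) = 1 - 0.0
F(t) = 1.0

1.0


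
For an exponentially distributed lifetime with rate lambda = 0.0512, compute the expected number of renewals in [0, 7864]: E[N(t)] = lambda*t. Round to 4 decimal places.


lambda = 0.0512
t = 7864
E[N(t)] = lambda * t
E[N(t)] = 0.0512 * 7864
E[N(t)] = 402.6368

402.6368


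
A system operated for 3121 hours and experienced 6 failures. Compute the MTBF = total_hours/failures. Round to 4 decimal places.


total_hours = 3121
failures = 6
MTBF = 3121 / 6
MTBF = 520.1667

520.1667


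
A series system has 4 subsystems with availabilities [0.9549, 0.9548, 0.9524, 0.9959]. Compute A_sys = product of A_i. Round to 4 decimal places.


Subsystems: [0.9549, 0.9548, 0.9524, 0.9959]
After subsystem 1 (A=0.9549): product = 0.9549
After subsystem 2 (A=0.9548): product = 0.9117
After subsystem 3 (A=0.9524): product = 0.8683
After subsystem 4 (A=0.9959): product = 0.8648
A_sys = 0.8648

0.8648


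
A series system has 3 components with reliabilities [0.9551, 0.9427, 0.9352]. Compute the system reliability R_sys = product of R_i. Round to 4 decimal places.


Components: [0.9551, 0.9427, 0.9352]
After component 1 (R=0.9551): product = 0.9551
After component 2 (R=0.9427): product = 0.9004
After component 3 (R=0.9352): product = 0.842
R_sys = 0.842

0.842


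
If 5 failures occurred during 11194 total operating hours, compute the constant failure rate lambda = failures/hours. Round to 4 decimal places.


failures = 5
total_hours = 11194
lambda = 5 / 11194
lambda = 0.0004

0.0004


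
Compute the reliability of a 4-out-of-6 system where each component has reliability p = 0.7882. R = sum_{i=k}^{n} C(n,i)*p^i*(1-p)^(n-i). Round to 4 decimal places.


k = 4, n = 6, p = 0.7882
i=4: C(6,4)=15 * 0.7882^4 * 0.2118^2 = 0.2597
i=5: C(6,5)=6 * 0.7882^5 * 0.2118^1 = 0.3866
i=6: C(6,6)=1 * 0.7882^6 * 0.2118^0 = 0.2398
R = sum of terms = 0.8861

0.8861


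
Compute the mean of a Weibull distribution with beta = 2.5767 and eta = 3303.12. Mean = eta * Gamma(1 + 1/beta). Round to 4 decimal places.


beta = 2.5767, eta = 3303.12
1/beta = 0.3881
1 + 1/beta = 1.3881
Gamma(1.3881) = 0.888
Mean = 3303.12 * 0.888
Mean = 2933.0957

2933.0957


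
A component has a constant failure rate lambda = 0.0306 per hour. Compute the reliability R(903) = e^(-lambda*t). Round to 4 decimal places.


lambda = 0.0306
t = 903
lambda * t = 27.6318
R(t) = e^(-27.6318)
R(t) = 0.0

0.0


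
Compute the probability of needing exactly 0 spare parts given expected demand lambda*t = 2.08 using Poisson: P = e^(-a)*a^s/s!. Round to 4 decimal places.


a = 2.08, s = 0
e^(-a) = e^(-2.08) = 0.1249
a^s = 2.08^0 = 1.0
s! = 1
P = 0.1249 * 1.0 / 1
P = 0.1249

0.1249


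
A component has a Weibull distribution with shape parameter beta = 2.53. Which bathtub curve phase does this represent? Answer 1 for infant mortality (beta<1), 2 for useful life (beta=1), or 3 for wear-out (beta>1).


beta = 2.53
Compare beta to 1:
beta < 1 => infant mortality (phase 1)
beta = 1 => useful life (phase 2)
beta > 1 => wear-out (phase 3)
Since beta = 2.53, this is wear-out (increasing failure rate)
Phase = 3

3


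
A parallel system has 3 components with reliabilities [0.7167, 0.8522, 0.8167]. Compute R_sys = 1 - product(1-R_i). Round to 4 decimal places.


Components: [0.7167, 0.8522, 0.8167]
(1 - 0.7167) = 0.2833, running product = 0.2833
(1 - 0.8522) = 0.1478, running product = 0.0419
(1 - 0.8167) = 0.1833, running product = 0.0077
Product of (1-R_i) = 0.0077
R_sys = 1 - 0.0077 = 0.9923

0.9923


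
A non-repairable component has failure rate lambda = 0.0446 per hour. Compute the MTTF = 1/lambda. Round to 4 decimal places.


lambda = 0.0446
MTTF = 1 / 0.0446
MTTF = 22.4215

22.4215


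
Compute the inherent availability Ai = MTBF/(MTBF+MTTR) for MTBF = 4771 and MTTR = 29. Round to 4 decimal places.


MTBF = 4771
MTTR = 29
MTBF + MTTR = 4800
Ai = 4771 / 4800
Ai = 0.994

0.994


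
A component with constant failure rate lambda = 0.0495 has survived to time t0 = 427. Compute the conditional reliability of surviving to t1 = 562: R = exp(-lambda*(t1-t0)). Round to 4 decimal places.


lambda = 0.0495
t0 = 427, t1 = 562
t1 - t0 = 135
lambda * (t1-t0) = 0.0495 * 135 = 6.6825
R = exp(-6.6825)
R = 0.0013

0.0013


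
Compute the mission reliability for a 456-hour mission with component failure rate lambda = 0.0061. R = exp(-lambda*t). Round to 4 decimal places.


lambda = 0.0061
mission_time = 456
lambda * t = 0.0061 * 456 = 2.7816
R = exp(-2.7816)
R = 0.0619

0.0619


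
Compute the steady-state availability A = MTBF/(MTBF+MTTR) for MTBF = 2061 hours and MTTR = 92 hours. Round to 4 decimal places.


MTBF = 2061
MTTR = 92
MTBF + MTTR = 2153
A = 2061 / 2153
A = 0.9573

0.9573


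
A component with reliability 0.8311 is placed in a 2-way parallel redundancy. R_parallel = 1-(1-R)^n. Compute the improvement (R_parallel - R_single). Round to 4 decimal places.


R_single = 0.8311, n = 2
1 - R_single = 0.1689
(1 - R_single)^n = 0.1689^2 = 0.0285
R_parallel = 1 - 0.0285 = 0.9715
Improvement = 0.9715 - 0.8311
Improvement = 0.1404

0.1404


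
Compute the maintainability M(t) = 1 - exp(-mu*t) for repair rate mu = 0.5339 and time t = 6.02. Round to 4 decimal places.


mu = 0.5339, t = 6.02
mu * t = 0.5339 * 6.02 = 3.2141
exp(-3.2141) = 0.0402
M(t) = 1 - 0.0402
M(t) = 0.9598

0.9598


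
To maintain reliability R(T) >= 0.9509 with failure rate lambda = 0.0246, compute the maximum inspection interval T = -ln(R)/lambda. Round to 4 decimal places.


R_target = 0.9509
lambda = 0.0246
-ln(0.9509) = 0.0503
T = 0.0503 / 0.0246
T = 2.0466

2.0466


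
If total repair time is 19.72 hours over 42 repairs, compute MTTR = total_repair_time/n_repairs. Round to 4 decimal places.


total_repair_time = 19.72
n_repairs = 42
MTTR = 19.72 / 42
MTTR = 0.4695

0.4695


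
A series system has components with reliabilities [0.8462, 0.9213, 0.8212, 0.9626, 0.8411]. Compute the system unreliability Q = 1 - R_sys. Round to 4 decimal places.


Components: [0.8462, 0.9213, 0.8212, 0.9626, 0.8411]
After component 1: product = 0.8462
After component 2: product = 0.7796
After component 3: product = 0.6402
After component 4: product = 0.6163
After component 5: product = 0.5183
R_sys = 0.5183
Q = 1 - 0.5183 = 0.4817

0.4817


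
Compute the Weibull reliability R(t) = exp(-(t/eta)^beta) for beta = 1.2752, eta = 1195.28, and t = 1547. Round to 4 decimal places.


beta = 1.2752, eta = 1195.28, t = 1547
t/eta = 1547 / 1195.28 = 1.2943
(t/eta)^beta = 1.2943^1.2752 = 1.3895
R(t) = exp(-1.3895)
R(t) = 0.2492

0.2492


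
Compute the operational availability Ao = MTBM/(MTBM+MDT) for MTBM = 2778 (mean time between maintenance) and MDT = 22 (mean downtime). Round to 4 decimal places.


MTBM = 2778
MDT = 22
MTBM + MDT = 2800
Ao = 2778 / 2800
Ao = 0.9921

0.9921


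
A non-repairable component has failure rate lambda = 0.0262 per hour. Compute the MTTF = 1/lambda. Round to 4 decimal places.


lambda = 0.0262
MTTF = 1 / 0.0262
MTTF = 38.1679

38.1679


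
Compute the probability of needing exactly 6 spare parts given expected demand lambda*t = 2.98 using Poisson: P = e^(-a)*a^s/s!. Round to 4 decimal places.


a = 2.98, s = 6
e^(-a) = e^(-2.98) = 0.0508
a^s = 2.98^6 = 700.3217
s! = 720
P = 0.0508 * 700.3217 / 720
P = 0.0494

0.0494


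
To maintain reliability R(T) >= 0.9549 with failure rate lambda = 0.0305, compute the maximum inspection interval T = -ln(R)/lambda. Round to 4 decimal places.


R_target = 0.9549
lambda = 0.0305
-ln(0.9549) = 0.0461
T = 0.0461 / 0.0305
T = 1.5131

1.5131


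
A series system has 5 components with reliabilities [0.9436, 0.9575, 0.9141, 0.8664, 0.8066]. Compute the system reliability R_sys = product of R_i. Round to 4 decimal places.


Components: [0.9436, 0.9575, 0.9141, 0.8664, 0.8066]
After component 1 (R=0.9436): product = 0.9436
After component 2 (R=0.9575): product = 0.9035
After component 3 (R=0.9141): product = 0.8259
After component 4 (R=0.8664): product = 0.7155
After component 5 (R=0.8066): product = 0.5772
R_sys = 0.5772

0.5772


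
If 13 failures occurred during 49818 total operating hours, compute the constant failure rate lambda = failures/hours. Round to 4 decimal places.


failures = 13
total_hours = 49818
lambda = 13 / 49818
lambda = 0.0003

0.0003


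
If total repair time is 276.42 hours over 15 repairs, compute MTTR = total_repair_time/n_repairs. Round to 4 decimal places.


total_repair_time = 276.42
n_repairs = 15
MTTR = 276.42 / 15
MTTR = 18.428

18.428


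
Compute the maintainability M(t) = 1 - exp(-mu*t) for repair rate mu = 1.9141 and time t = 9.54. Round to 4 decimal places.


mu = 1.9141, t = 9.54
mu * t = 1.9141 * 9.54 = 18.2605
exp(-18.2605) = 0.0
M(t) = 1 - 0.0
M(t) = 1.0

1.0


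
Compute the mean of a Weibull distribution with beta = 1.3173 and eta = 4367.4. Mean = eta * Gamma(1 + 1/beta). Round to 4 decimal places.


beta = 1.3173, eta = 4367.4
1/beta = 0.7591
1 + 1/beta = 1.7591
Gamma(1.7591) = 0.9212
Mean = 4367.4 * 0.9212
Mean = 4023.1194

4023.1194


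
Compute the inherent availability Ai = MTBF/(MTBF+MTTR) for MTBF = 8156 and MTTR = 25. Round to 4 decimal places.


MTBF = 8156
MTTR = 25
MTBF + MTTR = 8181
Ai = 8156 / 8181
Ai = 0.9969

0.9969


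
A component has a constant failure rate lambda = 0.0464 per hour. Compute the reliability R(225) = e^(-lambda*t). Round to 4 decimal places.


lambda = 0.0464
t = 225
lambda * t = 10.44
R(t) = e^(-10.44)
R(t) = 0.0

0.0


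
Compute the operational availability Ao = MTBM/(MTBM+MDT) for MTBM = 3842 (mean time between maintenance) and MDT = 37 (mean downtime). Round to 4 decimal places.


MTBM = 3842
MDT = 37
MTBM + MDT = 3879
Ao = 3842 / 3879
Ao = 0.9905

0.9905


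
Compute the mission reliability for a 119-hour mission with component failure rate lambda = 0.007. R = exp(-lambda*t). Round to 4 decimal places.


lambda = 0.007
mission_time = 119
lambda * t = 0.007 * 119 = 0.833
R = exp(-0.833)
R = 0.4347

0.4347


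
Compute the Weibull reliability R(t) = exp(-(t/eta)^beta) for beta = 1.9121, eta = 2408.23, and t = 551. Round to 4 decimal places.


beta = 1.9121, eta = 2408.23, t = 551
t/eta = 551 / 2408.23 = 0.2288
(t/eta)^beta = 0.2288^1.9121 = 0.0596
R(t) = exp(-0.0596)
R(t) = 0.9421

0.9421


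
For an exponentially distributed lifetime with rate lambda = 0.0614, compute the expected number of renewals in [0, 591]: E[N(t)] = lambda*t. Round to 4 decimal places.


lambda = 0.0614
t = 591
E[N(t)] = lambda * t
E[N(t)] = 0.0614 * 591
E[N(t)] = 36.2874

36.2874


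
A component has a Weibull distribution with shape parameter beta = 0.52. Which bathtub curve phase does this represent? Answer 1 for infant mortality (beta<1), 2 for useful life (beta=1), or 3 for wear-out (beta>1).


beta = 0.52
Compare beta to 1:
beta < 1 => infant mortality (phase 1)
beta = 1 => useful life (phase 2)
beta > 1 => wear-out (phase 3)
Since beta = 0.52, this is infant mortality (decreasing failure rate)
Phase = 1

1


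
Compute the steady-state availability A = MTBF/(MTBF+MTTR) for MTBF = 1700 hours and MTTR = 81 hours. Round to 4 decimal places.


MTBF = 1700
MTTR = 81
MTBF + MTTR = 1781
A = 1700 / 1781
A = 0.9545

0.9545


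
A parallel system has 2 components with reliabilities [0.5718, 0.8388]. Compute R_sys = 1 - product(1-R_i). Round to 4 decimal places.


Components: [0.5718, 0.8388]
(1 - 0.5718) = 0.4282, running product = 0.4282
(1 - 0.8388) = 0.1612, running product = 0.069
Product of (1-R_i) = 0.069
R_sys = 1 - 0.069 = 0.931

0.931


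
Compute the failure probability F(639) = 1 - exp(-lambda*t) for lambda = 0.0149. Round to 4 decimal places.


lambda = 0.0149, t = 639
lambda * t = 9.5211
exp(-9.5211) = 0.0001
F(t) = 1 - 0.0001
F(t) = 0.9999

0.9999


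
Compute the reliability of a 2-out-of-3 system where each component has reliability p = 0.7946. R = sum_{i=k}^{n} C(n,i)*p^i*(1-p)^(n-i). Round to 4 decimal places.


k = 2, n = 3, p = 0.7946
i=2: C(3,2)=3 * 0.7946^2 * 0.2054^1 = 0.3891
i=3: C(3,3)=1 * 0.7946^3 * 0.2054^0 = 0.5017
R = sum of terms = 0.8908

0.8908


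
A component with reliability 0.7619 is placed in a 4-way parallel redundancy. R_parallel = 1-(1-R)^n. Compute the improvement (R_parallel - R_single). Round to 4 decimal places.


R_single = 0.7619, n = 4
1 - R_single = 0.2381
(1 - R_single)^n = 0.2381^4 = 0.0032
R_parallel = 1 - 0.0032 = 0.9968
Improvement = 0.9968 - 0.7619
Improvement = 0.2349

0.2349


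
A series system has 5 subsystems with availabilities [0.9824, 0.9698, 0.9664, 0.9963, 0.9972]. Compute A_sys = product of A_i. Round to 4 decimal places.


Subsystems: [0.9824, 0.9698, 0.9664, 0.9963, 0.9972]
After subsystem 1 (A=0.9824): product = 0.9824
After subsystem 2 (A=0.9698): product = 0.9527
After subsystem 3 (A=0.9664): product = 0.9207
After subsystem 4 (A=0.9963): product = 0.9173
After subsystem 5 (A=0.9972): product = 0.9147
A_sys = 0.9147

0.9147


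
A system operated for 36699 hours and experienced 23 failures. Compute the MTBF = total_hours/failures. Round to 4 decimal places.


total_hours = 36699
failures = 23
MTBF = 36699 / 23
MTBF = 1595.6087

1595.6087


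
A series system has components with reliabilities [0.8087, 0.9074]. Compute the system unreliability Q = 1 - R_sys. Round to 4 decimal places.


Components: [0.8087, 0.9074]
After component 1: product = 0.8087
After component 2: product = 0.7338
R_sys = 0.7338
Q = 1 - 0.7338 = 0.2662

0.2662


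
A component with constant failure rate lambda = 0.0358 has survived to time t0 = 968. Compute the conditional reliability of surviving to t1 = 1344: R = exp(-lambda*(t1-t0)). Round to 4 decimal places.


lambda = 0.0358
t0 = 968, t1 = 1344
t1 - t0 = 376
lambda * (t1-t0) = 0.0358 * 376 = 13.4608
R = exp(-13.4608)
R = 0.0

0.0


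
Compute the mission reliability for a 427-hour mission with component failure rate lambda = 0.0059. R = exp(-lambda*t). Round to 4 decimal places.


lambda = 0.0059
mission_time = 427
lambda * t = 0.0059 * 427 = 2.5193
R = exp(-2.5193)
R = 0.0805

0.0805


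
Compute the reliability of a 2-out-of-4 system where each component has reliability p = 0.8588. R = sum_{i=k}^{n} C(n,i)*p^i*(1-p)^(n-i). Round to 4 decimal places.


k = 2, n = 4, p = 0.8588
i=2: C(4,2)=6 * 0.8588^2 * 0.1412^2 = 0.0882
i=3: C(4,3)=4 * 0.8588^3 * 0.1412^1 = 0.3577
i=4: C(4,4)=1 * 0.8588^4 * 0.1412^0 = 0.544
R = sum of terms = 0.9899

0.9899


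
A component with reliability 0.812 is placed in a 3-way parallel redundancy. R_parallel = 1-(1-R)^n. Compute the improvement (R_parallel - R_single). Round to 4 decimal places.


R_single = 0.812, n = 3
1 - R_single = 0.188
(1 - R_single)^n = 0.188^3 = 0.0066
R_parallel = 1 - 0.0066 = 0.9934
Improvement = 0.9934 - 0.812
Improvement = 0.1814

0.1814


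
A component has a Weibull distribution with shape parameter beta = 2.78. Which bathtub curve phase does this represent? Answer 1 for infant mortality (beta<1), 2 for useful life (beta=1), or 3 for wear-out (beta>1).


beta = 2.78
Compare beta to 1:
beta < 1 => infant mortality (phase 1)
beta = 1 => useful life (phase 2)
beta > 1 => wear-out (phase 3)
Since beta = 2.78, this is wear-out (increasing failure rate)
Phase = 3

3


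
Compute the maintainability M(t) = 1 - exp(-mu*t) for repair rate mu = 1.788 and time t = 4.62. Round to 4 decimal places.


mu = 1.788, t = 4.62
mu * t = 1.788 * 4.62 = 8.2606
exp(-8.2606) = 0.0003
M(t) = 1 - 0.0003
M(t) = 0.9997

0.9997


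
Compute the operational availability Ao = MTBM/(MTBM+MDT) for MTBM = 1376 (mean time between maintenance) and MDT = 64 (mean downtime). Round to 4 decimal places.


MTBM = 1376
MDT = 64
MTBM + MDT = 1440
Ao = 1376 / 1440
Ao = 0.9556

0.9556


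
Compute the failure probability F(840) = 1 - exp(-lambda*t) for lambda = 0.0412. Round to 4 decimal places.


lambda = 0.0412, t = 840
lambda * t = 34.608
exp(-34.608) = 0.0
F(t) = 1 - 0.0
F(t) = 1.0

1.0


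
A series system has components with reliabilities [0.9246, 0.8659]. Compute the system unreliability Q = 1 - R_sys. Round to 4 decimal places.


Components: [0.9246, 0.8659]
After component 1: product = 0.9246
After component 2: product = 0.8006
R_sys = 0.8006
Q = 1 - 0.8006 = 0.1994

0.1994


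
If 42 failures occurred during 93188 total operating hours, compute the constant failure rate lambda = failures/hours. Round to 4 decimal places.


failures = 42
total_hours = 93188
lambda = 42 / 93188
lambda = 0.0005

0.0005


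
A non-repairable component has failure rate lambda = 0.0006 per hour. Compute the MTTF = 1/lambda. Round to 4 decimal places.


lambda = 0.0006
MTTF = 1 / 0.0006
MTTF = 1666.6667

1666.6667


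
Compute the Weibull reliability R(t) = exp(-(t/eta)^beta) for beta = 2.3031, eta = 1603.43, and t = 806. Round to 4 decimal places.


beta = 2.3031, eta = 1603.43, t = 806
t/eta = 806 / 1603.43 = 0.5027
(t/eta)^beta = 0.5027^2.3031 = 0.2051
R(t) = exp(-0.2051)
R(t) = 0.8145

0.8145


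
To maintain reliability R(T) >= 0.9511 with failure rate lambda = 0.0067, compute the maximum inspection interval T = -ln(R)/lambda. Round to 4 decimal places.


R_target = 0.9511
lambda = 0.0067
-ln(0.9511) = 0.0501
T = 0.0501 / 0.0067
T = 7.483

7.483


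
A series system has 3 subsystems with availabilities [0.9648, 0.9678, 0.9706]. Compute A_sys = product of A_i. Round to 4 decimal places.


Subsystems: [0.9648, 0.9678, 0.9706]
After subsystem 1 (A=0.9648): product = 0.9648
After subsystem 2 (A=0.9678): product = 0.9337
After subsystem 3 (A=0.9706): product = 0.9063
A_sys = 0.9063

0.9063


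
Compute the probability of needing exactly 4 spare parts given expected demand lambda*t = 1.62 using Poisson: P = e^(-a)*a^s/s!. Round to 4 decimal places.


a = 1.62, s = 4
e^(-a) = e^(-1.62) = 0.1979
a^s = 1.62^4 = 6.8875
s! = 24
P = 0.1979 * 6.8875 / 24
P = 0.0568

0.0568


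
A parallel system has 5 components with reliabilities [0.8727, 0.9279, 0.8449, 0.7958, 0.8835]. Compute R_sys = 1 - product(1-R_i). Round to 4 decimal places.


Components: [0.8727, 0.9279, 0.8449, 0.7958, 0.8835]
(1 - 0.8727) = 0.1273, running product = 0.1273
(1 - 0.9279) = 0.0721, running product = 0.0092
(1 - 0.8449) = 0.1551, running product = 0.0014
(1 - 0.7958) = 0.2042, running product = 0.0003
(1 - 0.8835) = 0.1165, running product = 0.0
Product of (1-R_i) = 0.0
R_sys = 1 - 0.0 = 1.0

1.0


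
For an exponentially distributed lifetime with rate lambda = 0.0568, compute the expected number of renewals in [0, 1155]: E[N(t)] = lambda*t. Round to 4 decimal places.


lambda = 0.0568
t = 1155
E[N(t)] = lambda * t
E[N(t)] = 0.0568 * 1155
E[N(t)] = 65.604

65.604


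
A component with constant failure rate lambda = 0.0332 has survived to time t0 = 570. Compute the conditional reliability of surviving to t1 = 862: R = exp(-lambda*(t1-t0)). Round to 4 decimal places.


lambda = 0.0332
t0 = 570, t1 = 862
t1 - t0 = 292
lambda * (t1-t0) = 0.0332 * 292 = 9.6944
R = exp(-9.6944)
R = 0.0001

0.0001


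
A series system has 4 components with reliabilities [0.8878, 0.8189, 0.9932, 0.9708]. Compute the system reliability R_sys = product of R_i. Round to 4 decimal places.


Components: [0.8878, 0.8189, 0.9932, 0.9708]
After component 1 (R=0.8878): product = 0.8878
After component 2 (R=0.8189): product = 0.727
After component 3 (R=0.9932): product = 0.7221
After component 4 (R=0.9708): product = 0.701
R_sys = 0.701

0.701


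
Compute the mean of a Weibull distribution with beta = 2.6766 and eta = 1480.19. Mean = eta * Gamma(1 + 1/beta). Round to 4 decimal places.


beta = 2.6766, eta = 1480.19
1/beta = 0.3736
1 + 1/beta = 1.3736
Gamma(1.3736) = 0.889
Mean = 1480.19 * 0.889
Mean = 1315.9222

1315.9222


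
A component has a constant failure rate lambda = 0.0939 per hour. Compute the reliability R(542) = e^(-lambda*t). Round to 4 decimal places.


lambda = 0.0939
t = 542
lambda * t = 50.8938
R(t) = e^(-50.8938)
R(t) = 0.0

0.0


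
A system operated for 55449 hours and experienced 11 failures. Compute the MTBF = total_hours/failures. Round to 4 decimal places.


total_hours = 55449
failures = 11
MTBF = 55449 / 11
MTBF = 5040.8182

5040.8182


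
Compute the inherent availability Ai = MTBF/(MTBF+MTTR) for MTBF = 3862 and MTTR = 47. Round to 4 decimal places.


MTBF = 3862
MTTR = 47
MTBF + MTTR = 3909
Ai = 3862 / 3909
Ai = 0.988

0.988


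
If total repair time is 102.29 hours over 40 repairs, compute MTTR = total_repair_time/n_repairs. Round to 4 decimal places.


total_repair_time = 102.29
n_repairs = 40
MTTR = 102.29 / 40
MTTR = 2.5573

2.5573


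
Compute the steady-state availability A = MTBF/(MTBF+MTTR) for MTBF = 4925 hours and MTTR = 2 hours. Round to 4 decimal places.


MTBF = 4925
MTTR = 2
MTBF + MTTR = 4927
A = 4925 / 4927
A = 0.9996

0.9996


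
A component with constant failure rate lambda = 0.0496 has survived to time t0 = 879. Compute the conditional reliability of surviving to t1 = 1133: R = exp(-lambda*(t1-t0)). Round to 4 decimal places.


lambda = 0.0496
t0 = 879, t1 = 1133
t1 - t0 = 254
lambda * (t1-t0) = 0.0496 * 254 = 12.5984
R = exp(-12.5984)
R = 0.0

0.0


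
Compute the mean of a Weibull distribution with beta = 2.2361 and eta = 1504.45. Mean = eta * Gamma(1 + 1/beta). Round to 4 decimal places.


beta = 2.2361, eta = 1504.45
1/beta = 0.4472
1 + 1/beta = 1.4472
Gamma(1.4472) = 0.8857
Mean = 1504.45 * 0.8857
Mean = 1332.4805

1332.4805
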